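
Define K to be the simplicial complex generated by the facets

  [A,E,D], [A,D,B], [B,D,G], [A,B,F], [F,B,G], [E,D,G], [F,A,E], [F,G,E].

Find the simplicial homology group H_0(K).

Order the vertices as A < B < D < E < F < G. Listing each simplex with vertices in this order, K has dimension 2 with simplices:

  0-simplices (6): A, B, D, E, F, G
  1-simplices (12): AB, AD, AE, AF, BD, BF, BG, DE, DG, EF, EG, FG
  2-simplices (8): ABD, ABF, ADE, AEF, BDG, BFG, DEG, EFG

Hence C_0 ≅ Z^6, C_1 ≅ Z^12, C_2 ≅ Z^8.

∂_1: C_1 → C_0 maps an edge to its endpoints' difference, ∂[p,q] = q − p. For instance
  ∂BD = D − B.
The resulting 6×12 matrix has rank 5, and its Smith normal form has invariant factors (1,1,1,1,1).

∂_2: C_2 → C_1 acts by ∂[p,q,r] = [q,r] − [p,r] + [p,q]. For instance
  ∂AEF = EF − AF + AE,
  ∂BFG = FG − BG + BF.
This gives a 12×8 integer matrix of rank 7; reducing to Smith normal form yields diagonal entries (1,1,1,1,1,1,1).

Reading off H_k = ker ∂_k / im ∂_{k+1}:

  H_0: rank C_0 − rank ∂_1 = 6 − 5 = 1, and the invariant factors of ∂_1 are all 1, so H_0 = Z.

(K is a triangulation of the 2-sphere S^2.)

H_0 ≅ Z.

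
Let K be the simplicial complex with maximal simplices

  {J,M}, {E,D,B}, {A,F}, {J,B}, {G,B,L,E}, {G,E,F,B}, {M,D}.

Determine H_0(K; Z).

H_0 = Z.

Fix the vertex order A < B < D < E < F < G < J < L < M and write every simplex with vertices in increasing order. Then dim K = 3 and the simplices of K are:

  0-simplices (9): A, B, D, E, F, G, J, L, M
  1-simplices (15): AF, BD, BE, BF, BG, BJ, BL, DE, DM, EF, EG, EL, FG, GL, JM
  2-simplices (8): BDE, BEF, BEG, BEL, BFG, BGL, EFG, EGL
  3-simplices (2): BEFG, BEGL

so the chain groups are C_0 ≅ Z^9, C_1 ≅ Z^15, C_2 ≅ Z^8, C_3 ≅ Z^2.

∂_1: C_1 → C_0 maps an edge to its endpoints' difference, ∂[p,q] = q − p. For instance
  ∂BG = G − B.
The 9×15 boundary matrix has rank 8 and Smith normal form diag(1,1,1,1,1,1,1,1).

∂_2: C_2 → C_1 maps a triangle to the signed sum of its edges. For instance
  ∂BEF = EF − BF + BE,
  ∂BEL = EL − BL + BE.
This gives a 15×8 integer matrix of rank 6; reducing to Smith normal form yields diagonal entries (1,1,1,1,1,1).

Boundary ∂_3: C_3 → C_2 sends each 3-simplex σ to the alternating sum Σ_i (−1)^i (σ with its i-th vertex removed). For instance
  ∂BEFG = EFG − BFG + BEG − BEF,
  ∂BEGL = EGL − BGL + BEL − BEG.
The 8×2 boundary matrix has rank 2 and Smith normal form diag(1,1).

Computing H_k = (kernel of ∂_k) / (image of ∂_{k+1}):

  H_0: rank C_0 − rank ∂_1 = 9 − 8 = 1, and the invariant factors of ∂_1 are all 1, so H_0 ≅ Z.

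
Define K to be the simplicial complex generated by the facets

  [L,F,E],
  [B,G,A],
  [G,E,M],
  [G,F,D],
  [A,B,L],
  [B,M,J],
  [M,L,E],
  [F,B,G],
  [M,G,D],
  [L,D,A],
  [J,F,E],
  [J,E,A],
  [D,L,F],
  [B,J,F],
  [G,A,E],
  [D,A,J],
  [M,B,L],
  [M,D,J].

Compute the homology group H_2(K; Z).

H_2 = Z.

Take the total order A < B < D < E < F < G < J < L < M on the vertex set. Then K (dimension 2) consists of the simplices:

  0-simplices (9): A, B, D, E, F, G, J, L, M
  1-simplices (27): AB, AD, AE, AG, AJ, AL, BF, BG, BJ, BL, BM, DF, DG, DJ, DL, DM, EF, EG, EJ, EL, EM, FG, FJ, FL, GM, JM, LM
  2-simplices (18): ABG, ABL, ADJ, ADL, AEG, AEJ, BFG, BFJ, BJM, BLM, DFG, DFL, DGM, DJM, EFJ, EFL, EGM, ELM

giving chain groups C_0 ≅ Z^9, C_1 ≅ Z^27, C_2 ≅ Z^18.

The boundary map ∂_1: C_1 → C_0 is given by ∂[p,q] = [q] − [p]. For instance
  ∂AB = B − A.
The resulting 9×27 matrix has rank 8, and its Smith normal form has invariant factors (1,1,1,1,1,1,1,1).

Boundary ∂_2: C_2 → C_1 sends each 2-simplex [p,q,r] to [q,r] − [p,r] + [p,q]. For instance
  ∂ADJ = DJ − AJ + AD,
  ∂ABL = BL − AL + AB.
As a 27×18 matrix over Z this has rank 17, with invariant factors (1,1,1,1,1,1,1,1,1,1,1,1,1,1,1,1,1).

From H_k ≅ ker(∂_k) / im(∂_{k+1}) we obtain:

  H_2: rank ker ∂_2 − rank ∂_3 = (18 − 17) − 0 = 1, and there is no ∂_3, so H_2 = Z.

(K is a triangulation of the torus T^2.)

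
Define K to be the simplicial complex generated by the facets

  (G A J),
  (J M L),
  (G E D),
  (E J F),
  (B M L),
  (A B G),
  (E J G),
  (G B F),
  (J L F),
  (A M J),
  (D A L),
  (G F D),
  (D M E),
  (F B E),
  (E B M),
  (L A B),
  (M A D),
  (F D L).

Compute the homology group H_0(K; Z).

H_0 ≅ Z.

K has 9 vertices, 27 edges, 18 triangles.
rank ∂_0 = 0, rank ∂_1 = 8 ⇒ b_0 = 9 − 0 − 8 = 1; all invariant factors of ∂_1 are 1 so no torsion. So H_0 = Z.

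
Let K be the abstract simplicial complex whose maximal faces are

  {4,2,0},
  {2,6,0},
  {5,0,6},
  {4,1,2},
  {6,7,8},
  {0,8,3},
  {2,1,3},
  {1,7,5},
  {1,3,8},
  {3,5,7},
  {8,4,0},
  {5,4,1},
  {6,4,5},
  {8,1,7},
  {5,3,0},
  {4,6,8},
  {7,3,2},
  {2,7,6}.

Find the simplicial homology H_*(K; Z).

H_0 = Z,  H_1 = Z ⊕ Z/2,  H_2 = 0.

Take the total order 0 < 1 < 2 < 3 < 4 < 5 < 6 < 7 < 8 on the vertex set. Then K (dimension 2) consists of the simplices:

  0-simplices (9): [0], [1], [2], [3], [4], [5], [6], [7], [8]
  1-simplices (27): (27 of them)
  2-simplices (18): [0,2,4], [0,2,6], [0,3,5], [0,3,8], [0,4,8], [0,5,6], [1,2,3], [1,2,4], [1,3,8], [1,4,5], [1,5,7], [1,7,8], [2,3,7], [2,6,7], [3,5,7], [4,5,6], [4,6,8], [6,7,8]

Hence C_0 ≅ Z^9, C_1 ≅ Z^27, C_2 ≅ Z^18.

Boundary ∂_1: C_1 → C_0 is given by ∂[p,q] = [q] − [p].
The 9×27 boundary matrix has rank 8 and Smith normal form diag(1,1,1,1,1,1,1,1).

Boundary ∂_2: C_2 → C_1 acts by ∂[p,q,r] = [q,r] − [p,r] + [p,q]. For instance
  ∂[1,3,8] = [3,8] − [1,8] + [1,3],
  ∂[4,6,8] = [6,8] − [4,8] + [4,6].
The resulting 27×18 matrix has rank 18, and its Smith normal form has invariant factors (1,1,1,1,1,1,1,1,1,1,1,1,1,1,1,1,1,2).

Now H_k = ker ∂_k / im ∂_{k+1}, so:

  H_0: rank C_0 − rank ∂_1 = 9 − 8 = 1, and the invariant factors of ∂_1 are all 1, so H_0 ≅ Z.
  H_1: rank ker ∂_1 − rank ∂_2 = (27 − 8) − 18 = 1, and ∂_2 has invariant factor 2 > 1, so H_1 ≅ Z ⊕ Z/2.
  H_2: rank ker ∂_2 − rank ∂_3 = (18 − 18) − 0 = 0, and there is no ∂_3, so H_2 ≅ 0.

As a check, the Euler characteristic is 9 − 27 + 18 = 0, which agrees with 1 − 1 + 0 = 0.
(K is a triangulation of the Klein bottle.)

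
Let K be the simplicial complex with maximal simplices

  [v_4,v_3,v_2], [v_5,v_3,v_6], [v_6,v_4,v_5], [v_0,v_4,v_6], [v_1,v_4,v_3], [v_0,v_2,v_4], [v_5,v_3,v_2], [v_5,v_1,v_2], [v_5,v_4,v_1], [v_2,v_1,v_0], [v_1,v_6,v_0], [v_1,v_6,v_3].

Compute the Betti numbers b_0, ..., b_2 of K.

Fix the vertex order v_0 < v_1 < v_2 < v_3 < v_4 < v_5 < v_6 and write every simplex with vertices in increasing order. Then dim K = 2 and the simplices of K are:

  0-simplices (7): [v_0], [v_1], [v_2], [v_3], [v_4], [v_5], [v_6]
  1-simplices (18): (18 of them)
  2-simplices (12): (12 of them)

so the chain groups are C_0 ≅ Z^7, C_1 ≅ Z^18, C_2 ≅ Z^12.

∂_1: C_1 → C_0 sends each edge [p,q] (with p < q) to q − p. For instance
  ∂[v_3,v_5] = [v_5] − [v_3].
The 7×18 boundary matrix has rank 6 and Smith normal form diag(1,1,1,1,1,1).

Boundary ∂_2: C_2 → C_1 sends each 2-simplex [p,q,r] to [q,r] − [p,r] + [p,q]. For instance
  ∂[v_1,v_2,v_5] = [v_2,v_5] − [v_1,v_5] + [v_1,v_2],
  ∂[v_1,v_4,v_5] = [v_4,v_5] − [v_1,v_5] + [v_1,v_4].
This gives a 18×12 integer matrix of rank 12; reducing to Smith normal form yields diagonal entries (1,1,1,1,1,1,1,1,1,1,1,2).

From H_k ≅ ker(∂_k) / im(∂_{k+1}) we obtain:

  H_0: rank C_0 − rank ∂_1 = 7 − 6 = 1, and the invariant factors of ∂_1 are all 1, so H_0 ≅ Z.
  H_1: rank ker ∂_1 − rank ∂_2 = (18 − 6) − 12 = 0, and ∂_2 has invariant factor 2 > 1, so H_1 ≅ Z_2.
  H_2: rank ker ∂_2 − rank ∂_3 = (12 − 12) − 0 = 0, and there is no ∂_3, so H_2 ≅ 0.

Hence the Betti numbers are b_0 = 1, b_1 = 0, b_2 = 0.

b_0 = 1, b_1 = 0, b_2 = 0.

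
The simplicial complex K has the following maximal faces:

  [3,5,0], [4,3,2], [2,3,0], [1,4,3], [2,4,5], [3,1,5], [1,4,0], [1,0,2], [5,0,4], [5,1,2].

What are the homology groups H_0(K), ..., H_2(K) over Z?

We work with the vertex ordering 0 < 1 < 2 < 3 < 4 < 5. The simplices of K, each written with vertices in increasing order, are:

  0-simplices (6): [0], [1], [2], [3], [4], [5]
  1-simplices (15): [0,1], [0,2], [0,3], [0,4], [0,5], [1,2], [1,3], [1,4], [1,5], [2,3], [2,4], [2,5], [3,4], [3,5], [4,5]
  2-simplices (10): [0,1,2], [0,1,4], [0,2,3], [0,3,5], [0,4,5], [1,2,5], [1,3,4], [1,3,5], [2,3,4], [2,4,5]

giving chain groups C_0 ≅ Z^6, C_1 ≅ Z^15, C_2 ≅ Z^10.

The boundary map ∂_1: C_1 → C_0 is given by ∂[p,q] = [q] − [p].
The resulting 6×15 matrix has rank 5, and its Smith normal form has invariant factors (1,1,1,1,1).

Boundary ∂_2: C_2 → C_1 maps a triangle to the signed sum of its edges. For instance
  ∂[2,3,4] = [3,4] − [2,4] + [2,3],
  ∂[1,2,5] = [2,5] − [1,5] + [1,2].
This gives a 15×10 integer matrix of rank 10; reducing to Smith normal form yields diagonal entries (1,1,1,1,1,1,1,1,1,2).

Now H_k = ker ∂_k / im ∂_{k+1}, so:

  H_0: rank C_0 − rank ∂_1 = 6 − 5 = 1, and the invariant factors of ∂_1 are all 1, so H_0 ≅ Z.
  H_1: rank ker ∂_1 − rank ∂_2 = (15 − 5) − 10 = 0, and ∂_2 has invariant factor 2 > 1, so H_1 ≅ Z/2.
  H_2: rank ker ∂_2 − rank ∂_3 = (10 − 10) − 0 = 0, and there is no ∂_3, so H_2 ≅ 0.

As a check, the Euler characteristic is 6 − 15 + 10 = 1, which agrees with 1 − 0 + 0 = 1.
(K is a triangulation of the real projective plane RP^2.)

H_0 ≅ Z,  H_1 ≅ Z/2,  H_2 = 0.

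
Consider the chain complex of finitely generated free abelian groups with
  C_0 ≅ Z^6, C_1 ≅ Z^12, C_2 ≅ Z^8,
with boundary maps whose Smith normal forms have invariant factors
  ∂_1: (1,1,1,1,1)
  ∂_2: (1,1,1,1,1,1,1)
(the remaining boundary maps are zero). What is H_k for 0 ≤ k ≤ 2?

H_0 = Z,  H_1 = 0,  H_2 = Z.

H_0: b_0 = 6 − 0 − 5 = 1; torsion from ∂_1 factors > 1: none. So H_0 = Z.
H_1: b_1 = 12 − 5 − 7 = 0; torsion from ∂_2 factors > 1: none. So H_1 = 0.
H_2: b_2 = 8 − 7 − 0 = 1; torsion from ∂_3 factors > 1: none. So H_2 = Z.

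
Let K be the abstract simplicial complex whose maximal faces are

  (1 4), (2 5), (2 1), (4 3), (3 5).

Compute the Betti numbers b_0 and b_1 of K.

b_0 = 1, b_1 = 1.

Order the vertices as 1 < 2 < 3 < 4 < 5. Listing each simplex with vertices in this order, K has dimension 1 with simplices:

  0-simplices (5): [1], [2], [3], [4], [5]
  1-simplices (5): [1,2], [1,4], [2,5], [3,4], [3,5]

so the chain groups are C_0 ≅ Z^5, C_1 ≅ Z^5.

Boundary ∂_1: C_1 → C_0 maps an edge to its endpoints' difference, ∂[p,q] = q − p. For instance
  ∂[1,2] = [2] − [1].
The resulting 5×5 matrix has rank 4, and its Smith normal form has invariant factors (1,1,1,1).

Reading off H_k = ker ∂_k / im ∂_{k+1}:

  H_0: rank C_0 − rank ∂_1 = 5 − 4 = 1, and the invariant factors of ∂_1 are all 1, so H_0 ≅ Z.
  H_1: rank ker ∂_1 − rank ∂_2 = (5 − 4) − 0 = 1, and there is no ∂_2, so H_1 ≅ Z.

As a check, the Euler characteristic is 5 − 5 = 0, which agrees with 1 − 1 = 0.
(K is a triangulation of the circle S^1.)

Hence the Betti numbers are b_0 = 1, b_1 = 1.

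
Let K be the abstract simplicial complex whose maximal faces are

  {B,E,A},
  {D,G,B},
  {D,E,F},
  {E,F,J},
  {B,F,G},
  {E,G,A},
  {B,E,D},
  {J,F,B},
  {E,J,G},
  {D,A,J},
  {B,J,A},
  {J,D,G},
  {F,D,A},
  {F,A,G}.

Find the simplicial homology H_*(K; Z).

Take the total order A < B < D < E < F < G < J on the vertex set. Then K (dimension 2) consists of the simplices:

  0-simplices (7): A, B, D, E, F, G, J
  1-simplices (21): AB, AD, AE, AF, AG, AJ, BD, BE, BF, BG, BJ, DE, DF, DG, DJ, EF, EG, EJ, FG, FJ, GJ
  2-simplices (14): ABE, ABJ, ADF, ADJ, AEG, AFG, BDE, BDG, BFG, BFJ, DEF, DGJ, EFJ, EGJ

giving chain groups C_0 ≅ Z^7, C_1 ≅ Z^21, C_2 ≅ Z^14.

∂_1: C_1 → C_0 sends each edge [p,q] (with p < q) to q − p. For instance
  ∂BE = E − B.
The 7×21 boundary matrix has rank 6 and Smith normal form diag(1,1,1,1,1,1).

Boundary ∂_2: C_2 → C_1 maps a triangle to the signed sum of its edges. For instance
  ∂BDE = DE − BE + BD,
  ∂BFJ = FJ − BJ + BF.
The 21×14 boundary matrix has rank 13 and Smith normal form diag(1,1,1,1,1,1,1,1,1,1,1,1,1).

Reading off H_k = ker ∂_k / im ∂_{k+1}:

  H_0: rank C_0 − rank ∂_1 = 7 − 6 = 1, and the invariant factors of ∂_1 are all 1, so H_0 ≅ Z.
  H_1: rank ker ∂_1 − rank ∂_2 = (21 − 6) − 13 = 2, and the invariant factors of ∂_2 are all 1, so H_1 ≅ Z^2.
  H_2: rank ker ∂_2 − rank ∂_3 = (14 − 13) − 0 = 1, and there is no ∂_3, so H_2 ≅ Z.

(K is a triangulation of the torus T^2.)

H_0 = Z,  H_1 = Z^2,  H_2 = Z.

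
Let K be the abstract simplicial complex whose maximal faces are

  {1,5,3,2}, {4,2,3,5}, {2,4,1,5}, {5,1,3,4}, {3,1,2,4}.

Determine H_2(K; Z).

Order the vertices as 1 < 2 < 3 < 4 < 5. Listing each simplex with vertices in this order, K has dimension 3 with simplices:

  0-simplices (5): [1], [2], [3], [4], [5]
  1-simplices (10): [1,2], [1,3], [1,4], [1,5], [2,3], [2,4], [2,5], [3,4], [3,5], [4,5]
  2-simplices (10): [1,2,3], [1,2,4], [1,2,5], [1,3,4], [1,3,5], [1,4,5], [2,3,4], [2,3,5], [2,4,5], [3,4,5]
  3-simplices (5): [1,2,3,4], [1,2,3,5], [1,2,4,5], [1,3,4,5], [2,3,4,5]

Hence C_0 ≅ Z^5, C_1 ≅ Z^10, C_2 ≅ Z^10, C_3 ≅ Z^5.

The boundary map ∂_1: C_1 → C_0 is given by ∂[p,q] = [q] − [p]. For instance
  ∂[3,5] = [5] − [3].
The 5×10 boundary matrix has rank 4 and Smith normal form diag(1,1,1,1).

∂_2: C_2 → C_1 maps a triangle to the signed sum of its edges. For instance
  ∂[1,4,5] = [4,5] − [1,5] + [1,4],
  ∂[2,3,4] = [3,4] − [2,4] + [2,3].
This gives a 10×10 integer matrix of rank 6; reducing to Smith normal form yields diagonal entries (1,1,1,1,1,1).

Boundary ∂_3: C_3 → C_2 sends each 3-simplex σ to the alternating sum Σ_i (−1)^i (σ with its i-th vertex removed). For instance
  ∂[1,2,4,5] = [2,4,5] − [1,4,5] + [1,2,5] − [1,2,4],
  ∂[1,3,4,5] = [3,4,5] − [1,4,5] + [1,3,5] − [1,3,4].
This gives a 10×5 integer matrix of rank 4; reducing to Smith normal form yields diagonal entries (1,1,1,1).

Now H_k = ker ∂_k / im ∂_{k+1}, so:

  H_2: rank ker ∂_2 − rank ∂_3 = (10 − 6) − 4 = 0, and the invariant factors of ∂_3 are all 1, so H_2 = 0.

(K is a triangulation of the 3-sphere S^3.)

H_2 = 0.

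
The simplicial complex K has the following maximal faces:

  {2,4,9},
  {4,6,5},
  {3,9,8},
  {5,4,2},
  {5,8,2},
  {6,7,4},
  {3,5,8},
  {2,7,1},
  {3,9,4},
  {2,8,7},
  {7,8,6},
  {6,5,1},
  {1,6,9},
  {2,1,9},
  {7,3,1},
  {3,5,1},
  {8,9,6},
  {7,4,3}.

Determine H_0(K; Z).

Take the total order 1 < 2 < 3 < 4 < 5 < 6 < 7 < 8 < 9 on the vertex set. Then K (dimension 2) consists of the simplices:

  0-simplices (9): [1], [2], [3], [4], [5], [6], [7], [8], [9]
  1-simplices (27): (27 of them)
  2-simplices (18): [1,2,7], [1,2,9], [1,3,5], [1,3,7], [1,5,6], [1,6,9], [2,4,5], [2,4,9], [2,5,8], [2,7,8], [3,4,7], [3,4,9], [3,5,8], [3,8,9], [4,5,6], [4,6,7], [6,7,8], [6,8,9]

giving chain groups C_0 ≅ Z^9, C_1 ≅ Z^27, C_2 ≅ Z^18.

Boundary ∂_1: C_1 → C_0 sends each edge [p,q] (with p < q) to q − p. For instance
  ∂[2,5] = [5] − [2].
As a 9×27 matrix over Z this has rank 8, with invariant factors (1,1,1,1,1,1,1,1).

∂_2: C_2 → C_1 sends each 2-simplex [p,q,r] to [q,r] − [p,r] + [p,q]. For instance
  ∂[1,3,7] = [3,7] − [1,7] + [1,3],
  ∂[2,7,8] = [7,8] − [2,8] + [2,7].
The resulting 27×18 matrix has rank 17, and its Smith normal form has invariant factors (1,1,1,1,1,1,1,1,1,1,1,1,1,1,1,1,1).

Computing H_k = (kernel of ∂_k) / (image of ∂_{k+1}):

  H_0: rank C_0 − rank ∂_1 = 9 − 8 = 1, and the invariant factors of ∂_1 are all 1, so H_0 ≅ Z.

(K is a triangulation of the torus T^2.)

H_0 = Z.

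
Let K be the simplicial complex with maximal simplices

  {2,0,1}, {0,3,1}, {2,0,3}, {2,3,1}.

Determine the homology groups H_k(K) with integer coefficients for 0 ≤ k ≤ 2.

H_0 ≅ Z,  H_1 = 0,  H_2 ≅ Z.

K has 4 vertices, 6 edges, 4 triangles.
rank ∂_0 = 0, rank ∂_1 = 3 ⇒ b_0 = 4 − 0 − 3 = 1; all invariant factors of ∂_1 are 1 so no torsion. So H_0 = Z.
rank ∂_1 = 3, rank ∂_2 = 3 ⇒ b_1 = 6 − 3 − 3 = 0; all invariant factors of ∂_2 are 1 so no torsion. So H_1 = 0.
rank ∂_2 = 3, rank ∂_3 = 0 ⇒ b_2 = 4 − 3 − 0 = 1. So H_2 = Z.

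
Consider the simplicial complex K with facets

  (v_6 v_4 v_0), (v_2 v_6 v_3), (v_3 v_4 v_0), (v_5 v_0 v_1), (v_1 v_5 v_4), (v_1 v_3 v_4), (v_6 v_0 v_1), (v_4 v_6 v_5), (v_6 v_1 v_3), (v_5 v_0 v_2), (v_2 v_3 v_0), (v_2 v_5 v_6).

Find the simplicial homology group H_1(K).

Fix the vertex order v_0 < v_1 < v_2 < v_3 < v_4 < v_5 < v_6 and write every simplex with vertices in increasing order. Then dim K = 2 and the simplices of K are:

  0-simplices (7): [v_0], [v_1], [v_2], [v_3], [v_4], [v_5], [v_6]
  1-simplices (18): (18 of them)
  2-simplices (12): (12 of them)

giving chain groups C_0 ≅ Z^7, C_1 ≅ Z^18, C_2 ≅ Z^12.

Boundary ∂_1: C_1 → C_0 sends each edge [p,q] (with p < q) to q − p.
The 7×18 boundary matrix has rank 6 and Smith normal form diag(1,1,1,1,1,1).

∂_2: C_2 → C_1 maps a triangle to the signed sum of its edges. For instance
  ∂[v_4,v_5,v_6] = [v_5,v_6] − [v_4,v_6] + [v_4,v_5],
  ∂[v_1,v_3,v_6] = [v_3,v_6] − [v_1,v_6] + [v_1,v_3].
The 18×12 boundary matrix has rank 12 and Smith normal form diag(1,1,1,1,1,1,1,1,1,1,1,2).

Computing H_k = (kernel of ∂_k) / (image of ∂_{k+1}):

  H_1: rank ker ∂_1 − rank ∂_2 = (18 − 6) − 12 = 0, and ∂_2 has invariant factor 2 > 1, so H_1 ≅ Z/2Z.

H_1 ≅ Z/2Z.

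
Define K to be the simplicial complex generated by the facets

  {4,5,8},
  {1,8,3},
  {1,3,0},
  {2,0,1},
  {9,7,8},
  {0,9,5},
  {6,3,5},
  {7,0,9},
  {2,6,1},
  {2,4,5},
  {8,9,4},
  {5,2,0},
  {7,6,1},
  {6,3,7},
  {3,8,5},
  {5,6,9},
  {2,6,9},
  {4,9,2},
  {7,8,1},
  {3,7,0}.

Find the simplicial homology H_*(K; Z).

Take the total order 0 < 1 < 2 < 3 < 4 < 5 < 6 < 7 < 8 < 9 on the vertex set. Then K (dimension 2) consists of the simplices:

  0-simplices (10): [0], [1], [2], [3], [4], [5], [6], [7], [8], [9]
  1-simplices (30): (30 of them)
  2-simplices (20): (20 of them)

giving chain groups C_0 ≅ Z^10, C_1 ≅ Z^30, C_2 ≅ Z^20.

The boundary map ∂_1: C_1 → C_0 sends each edge [p,q] (with p < q) to q − p.
This gives a 10×30 integer matrix of rank 9; reducing to Smith normal form yields diagonal entries (1,1,1,1,1,1,1,1,1).

∂_2: C_2 → C_1 acts by ∂[p,q,r] = [q,r] − [p,r] + [p,q]. For instance
  ∂[2,6,9] = [6,9] − [2,9] + [2,6],
  ∂[5,6,9] = [6,9] − [5,9] + [5,6].
The resulting 30×20 matrix has rank 20, and its Smith normal form has invariant factors (1,1,1,1,1,1,1,1,1,1,1,1,1,1,1,1,1,1,1,2).

Computing H_k = (kernel of ∂_k) / (image of ∂_{k+1}):

  H_0: rank C_0 − rank ∂_1 = 10 − 9 = 1, and the invariant factors of ∂_1 are all 1, so H_0 = Z.
  H_1: rank ker ∂_1 − rank ∂_2 = (30 − 9) − 20 = 1, and ∂_2 has invariant factor 2 > 1, so H_1 = Z ⊕ Z/2.
  H_2: rank ker ∂_2 − rank ∂_3 = (20 − 20) − 0 = 0, and there is no ∂_3, so H_2 = 0.

(K is a triangulation of the Klein bottle.)

H_0 ≅ Z,  H_1 ≅ Z ⊕ Z/2,  H_2 = 0.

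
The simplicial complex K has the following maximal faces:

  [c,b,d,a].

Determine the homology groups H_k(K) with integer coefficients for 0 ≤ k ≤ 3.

H_0 ≅ Z,  H_1 = 0,  H_2 = 0,  H_3 = 0.

Order the vertices as a < b < c < d. Listing each simplex with vertices in this order, K has dimension 3 with simplices:

  0-simplices (4): a, b, c, d
  1-simplices (6): ab, ac, ad, bc, bd, cd
  2-simplices (4): abc, abd, acd, bcd
  3-simplices (1): abcd

so the chain groups are C_0 ≅ Z^4, C_1 ≅ Z^6, C_2 ≅ Z^4, C_3 ≅ Z^1.

Boundary ∂_1: C_1 → C_0 is given by ∂[p,q] = [q] − [p].
The resulting 4×6 matrix has rank 3, and its Smith normal form has invariant factors (1,1,1).

The boundary map ∂_2: C_2 → C_1 acts by ∂[p,q,r] = [q,r] − [p,r] + [p,q]. For instance
  ∂acd = cd − ad + ac,
  ∂bcd = cd − bd + bc.
The resulting 6×4 matrix has rank 3, and its Smith normal form has invariant factors (1,1,1).

Boundary ∂_3: C_3 → C_2 sends each 3-simplex σ to the alternating sum Σ_i (−1)^i (σ with its i-th vertex removed). For instance
  ∂abcd = bcd − acd + abd − abc.
As a 4×1 matrix over Z this has rank 1, with invariant factors (1).

Computing H_k = (kernel of ∂_k) / (image of ∂_{k+1}):

  H_0: rank C_0 − rank ∂_1 = 4 − 3 = 1, and the invariant factors of ∂_1 are all 1, so H_0 = Z.
  H_1: rank ker ∂_1 − rank ∂_2 = (6 − 3) − 3 = 0, and the invariant factors of ∂_2 are all 1, so H_1 = 0.
  H_2: rank ker ∂_2 − rank ∂_3 = (4 − 3) − 1 = 0, and the invariant factors of ∂_3 are all 1, so H_2 = 0.
  H_3: rank ker ∂_3 − rank ∂_4 = (1 − 1) − 0 = 0, and there is no ∂_4, so H_3 = 0.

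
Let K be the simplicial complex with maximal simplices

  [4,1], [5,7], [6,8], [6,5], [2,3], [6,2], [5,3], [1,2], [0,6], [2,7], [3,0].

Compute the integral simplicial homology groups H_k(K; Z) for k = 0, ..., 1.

Order the vertices as 0 < 1 < 2 < 3 < 4 < 5 < 6 < 7 < 8. Listing each simplex with vertices in this order, K has dimension 1 with simplices:

  0-simplices (9): [0], [1], [2], [3], [4], [5], [6], [7], [8]
  1-simplices (11): [0,3], [0,6], [1,2], [1,4], [2,3], [2,6], [2,7], [3,5], [5,6], [5,7], [6,8]

Hence C_0 ≅ Z^9, C_1 ≅ Z^11.

The boundary map ∂_1: C_1 → C_0 maps an edge to its endpoints' difference, ∂[p,q] = q − p. For instance
  ∂[6,8] = [8] − [6].
As a 9×11 matrix over Z this has rank 8, with invariant factors (1,1,1,1,1,1,1,1).

Now H_k = ker ∂_k / im ∂_{k+1}, so:

  H_0: rank C_0 − rank ∂_1 = 9 − 8 = 1, and the invariant factors of ∂_1 are all 1, so H_0 = Z.
  H_1: rank ker ∂_1 − rank ∂_2 = (11 − 8) − 0 = 3, and there is no ∂_2, so H_1 = Z^3.

As a check, the Euler characteristic is 9 − 11 = -2, which agrees with 1 − 3 = -2.

H_0 ≅ Z,  H_1 ≅ Z^3.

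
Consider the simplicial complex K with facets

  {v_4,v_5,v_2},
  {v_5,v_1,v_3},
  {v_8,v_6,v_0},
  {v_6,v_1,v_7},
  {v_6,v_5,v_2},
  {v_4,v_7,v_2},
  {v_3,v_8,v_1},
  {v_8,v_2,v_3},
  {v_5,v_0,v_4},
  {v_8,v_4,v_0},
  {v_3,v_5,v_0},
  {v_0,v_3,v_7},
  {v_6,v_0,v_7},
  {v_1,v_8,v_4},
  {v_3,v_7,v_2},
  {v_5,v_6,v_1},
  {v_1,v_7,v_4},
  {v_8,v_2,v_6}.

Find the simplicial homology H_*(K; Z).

H_0 = Z,  H_1 = Z^2,  H_2 = Z.

Order the vertices as v_0 < v_1 < v_2 < v_3 < v_4 < v_5 < v_6 < v_7 < v_8. Listing each simplex with vertices in this order, K has dimension 2 with simplices:

  0-simplices (9): [v_0], [v_1], [v_2], [v_3], [v_4], [v_5], [v_6], [v_7], [v_8]
  1-simplices (27): (27 of them)
  2-simplices (18): (18 of them)

Hence C_0 ≅ Z^9, C_1 ≅ Z^27, C_2 ≅ Z^18.

∂_1: C_1 → C_0 is given by ∂[p,q] = [q] − [p]. For instance
  ∂[v_1,v_6] = [v_6] − [v_1].
As a 9×27 matrix over Z this has rank 8, with invariant factors (1,1,1,1,1,1,1,1).

∂_2: C_2 → C_1 acts by ∂[p,q,r] = [q,r] − [p,r] + [p,q]. For instance
  ∂[v_0,v_6,v_8] = [v_6,v_8] − [v_0,v_8] + [v_0,v_6],
  ∂[v_1,v_4,v_8] = [v_4,v_8] − [v_1,v_8] + [v_1,v_4].
The 27×18 boundary matrix has rank 17 and Smith normal form diag(1,1,1,1,1,1,1,1,1,1,1,1,1,1,1,1,1).

Computing H_k = (kernel of ∂_k) / (image of ∂_{k+1}):

  H_0: rank C_0 − rank ∂_1 = 9 − 8 = 1, and the invariant factors of ∂_1 are all 1, so H_0 ≅ Z.
  H_1: rank ker ∂_1 − rank ∂_2 = (27 − 8) − 17 = 2, and the invariant factors of ∂_2 are all 1, so H_1 ≅ Z^2.
  H_2: rank ker ∂_2 − rank ∂_3 = (18 − 17) − 0 = 1, and there is no ∂_3, so H_2 ≅ Z.

As a check, the Euler characteristic is 9 − 27 + 18 = 0, which agrees with 1 − 2 + 1 = 0.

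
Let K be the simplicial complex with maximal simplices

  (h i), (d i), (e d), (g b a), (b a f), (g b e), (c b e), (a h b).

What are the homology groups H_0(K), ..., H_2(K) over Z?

H_0 = Z,  H_1 = Z,  H_2 = 0.

Fix the vertex order a < b < c < d < e < f < g < h < i and write every simplex with vertices in increasing order. Then dim K = 2 and the simplices of K are:

  0-simplices (9): a, b, c, d, e, f, g, h, i
  1-simplices (14): ab, af, ag, ah, bc, be, bf, bg, bh, ce, de, di, eg, hi
  2-simplices (5): abf, abg, abh, bce, beg

Hence C_0 ≅ Z^9, C_1 ≅ Z^14, C_2 ≅ Z^5.

The boundary map ∂_1: C_1 → C_0 sends each edge [p,q] (with p < q) to q − p. For instance
  ∂ab = b − a.
The 9×14 boundary matrix has rank 8 and Smith normal form diag(1,1,1,1,1,1,1,1).

∂_2: C_2 → C_1 maps a triangle to the signed sum of its edges. For instance
  ∂abh = bh − ah + ab,
  ∂bce = ce − be + bc.
As a 14×5 matrix over Z this has rank 5, with invariant factors (1,1,1,1,1).

Reading off H_k = ker ∂_k / im ∂_{k+1}:

  H_0: rank C_0 − rank ∂_1 = 9 − 8 = 1, and the invariant factors of ∂_1 are all 1, so H_0 ≅ Z.
  H_1: rank ker ∂_1 − rank ∂_2 = (14 − 8) − 5 = 1, and the invariant factors of ∂_2 are all 1, so H_1 ≅ Z.
  H_2: rank ker ∂_2 − rank ∂_3 = (5 − 5) − 0 = 0, and there is no ∂_3, so H_2 ≅ 0.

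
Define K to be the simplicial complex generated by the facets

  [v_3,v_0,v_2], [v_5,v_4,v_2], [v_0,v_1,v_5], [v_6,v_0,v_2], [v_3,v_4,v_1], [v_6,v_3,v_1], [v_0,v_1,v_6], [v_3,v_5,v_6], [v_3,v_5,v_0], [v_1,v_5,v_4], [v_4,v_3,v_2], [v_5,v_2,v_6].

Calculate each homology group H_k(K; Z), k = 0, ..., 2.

Order the vertices as v_0 < v_1 < v_2 < v_3 < v_4 < v_5 < v_6. Listing each simplex with vertices in this order, K has dimension 2 with simplices:

  0-simplices (7): [v_0], [v_1], [v_2], [v_3], [v_4], [v_5], [v_6]
  1-simplices (18): (18 of them)
  2-simplices (12): (12 of them)

giving chain groups C_0 ≅ Z^7, C_1 ≅ Z^18, C_2 ≅ Z^12.

∂_1: C_1 → C_0 sends each edge [p,q] (with p < q) to q − p.
As a 7×18 matrix over Z this has rank 6, with invariant factors (1,1,1,1,1,1).

∂_2: C_2 → C_1 acts by ∂[p,q,r] = [q,r] − [p,r] + [p,q]. For instance
  ∂[v_1,v_3,v_6] = [v_3,v_6] − [v_1,v_6] + [v_1,v_3],
  ∂[v_1,v_4,v_5] = [v_4,v_5] − [v_1,v_5] + [v_1,v_4].
As a 18×12 matrix over Z this has rank 12, with invariant factors (1,1,1,1,1,1,1,1,1,1,1,2).

Computing H_k = (kernel of ∂_k) / (image of ∂_{k+1}):

  H_0: rank C_0 − rank ∂_1 = 7 − 6 = 1, and the invariant factors of ∂_1 are all 1, so H_0 = Z.
  H_1: rank ker ∂_1 − rank ∂_2 = (18 − 6) − 12 = 0, and ∂_2 has invariant factor 2 > 1, so H_1 = Z/2Z.
  H_2: rank ker ∂_2 − rank ∂_3 = (12 − 12) − 0 = 0, and there is no ∂_3, so H_2 = 0.

(K is a triangulation of the real projective plane RP^2.)

H_0 ≅ Z,  H_1 ≅ Z/2Z,  H_2 = 0.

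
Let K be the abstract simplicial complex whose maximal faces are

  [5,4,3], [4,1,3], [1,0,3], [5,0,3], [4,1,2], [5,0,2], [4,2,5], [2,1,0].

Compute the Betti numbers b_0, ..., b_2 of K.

K has 6 vertices, 12 edges, 8 triangles.
rank ∂_0 = 0, rank ∂_1 = 5 ⇒ b_0 = 6 − 0 − 5 = 1; all invariant factors of ∂_1 are 1 so no torsion. So H_0 ≅ Z.
rank ∂_1 = 5, rank ∂_2 = 7 ⇒ b_1 = 12 − 5 − 7 = 0; all invariant factors of ∂_2 are 1 so no torsion. So H_1 ≅ 0.
rank ∂_2 = 7, rank ∂_3 = 0 ⇒ b_2 = 8 − 7 − 0 = 1. So H_2 ≅ Z.

b_0 = 1, b_1 = 0, b_2 = 1.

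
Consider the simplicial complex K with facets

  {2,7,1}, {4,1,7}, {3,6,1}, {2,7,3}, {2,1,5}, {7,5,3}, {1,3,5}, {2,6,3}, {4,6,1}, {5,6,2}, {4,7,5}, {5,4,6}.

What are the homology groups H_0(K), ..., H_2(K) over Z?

H_0 ≅ Z,  H_1 ≅ Z/2,  H_2 = 0.

Take the total order 1 < 2 < 3 < 4 < 5 < 6 < 7 on the vertex set. Then K (dimension 2) consists of the simplices:

  0-simplices (7): [1], [2], [3], [4], [5], [6], [7]
  1-simplices (18): [1,2], [1,3], [1,4], [1,5], [1,6], [1,7], [2,3], [2,5], [2,6], [2,7], [3,5], [3,6], [3,7], [4,5], [4,6], [4,7], [5,6], [5,7]
  2-simplices (12): [1,2,5], [1,2,7], [1,3,5], [1,3,6], [1,4,6], [1,4,7], [2,3,6], [2,3,7], [2,5,6], [3,5,7], [4,5,6], [4,5,7]

so the chain groups are C_0 ≅ Z^7, C_1 ≅ Z^18, C_2 ≅ Z^12.

The boundary map ∂_1: C_1 → C_0 sends each edge [p,q] (with p < q) to q − p. For instance
  ∂[2,7] = [7] − [2].
This gives a 7×18 integer matrix of rank 6; reducing to Smith normal form yields diagonal entries (1,1,1,1,1,1).

The boundary map ∂_2: C_2 → C_1 maps a triangle to the signed sum of its edges. For instance
  ∂[2,3,6] = [3,6] − [2,6] + [2,3],
  ∂[3,5,7] = [5,7] − [3,7] + [3,5].
As a 18×12 matrix over Z this has rank 12, with invariant factors (1,1,1,1,1,1,1,1,1,1,1,2).

Now H_k = ker ∂_k / im ∂_{k+1}, so:

  H_0: rank C_0 − rank ∂_1 = 7 − 6 = 1, and the invariant factors of ∂_1 are all 1, so H_0 ≅ Z.
  H_1: rank ker ∂_1 − rank ∂_2 = (18 − 6) − 12 = 0, and ∂_2 has invariant factor 2 > 1, so H_1 ≅ Z/2.
  H_2: rank ker ∂_2 − rank ∂_3 = (12 − 12) − 0 = 0, and there is no ∂_3, so H_2 ≅ 0.

(K is a triangulation of the real projective plane RP^2.)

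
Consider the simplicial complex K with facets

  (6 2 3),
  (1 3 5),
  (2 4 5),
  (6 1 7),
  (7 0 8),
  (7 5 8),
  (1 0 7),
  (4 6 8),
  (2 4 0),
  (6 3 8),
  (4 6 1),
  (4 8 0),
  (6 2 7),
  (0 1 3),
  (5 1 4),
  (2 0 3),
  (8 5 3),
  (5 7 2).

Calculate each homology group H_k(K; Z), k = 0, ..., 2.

H_0 = Z,  H_1 = Z^2,  H_2 = Z.

Fix the vertex order 0 < 1 < 2 < 3 < 4 < 5 < 6 < 7 < 8 and write every simplex with vertices in increasing order. Then dim K = 2 and the simplices of K are:

  0-simplices (9): [0], [1], [2], [3], [4], [5], [6], [7], [8]
  1-simplices (27): (27 of them)
  2-simplices (18): [0,1,3], [0,1,7], [0,2,3], [0,2,4], [0,4,8], [0,7,8], [1,3,5], [1,4,5], [1,4,6], [1,6,7], [2,3,6], [2,4,5], [2,5,7], [2,6,7], [3,5,8], [3,6,8], [4,6,8], [5,7,8]

so the chain groups are C_0 ≅ Z^9, C_1 ≅ Z^27, C_2 ≅ Z^18.

Boundary ∂_1: C_1 → C_0 maps an edge to its endpoints' difference, ∂[p,q] = q − p. For instance
  ∂[2,4] = [4] − [2].
This gives a 9×27 integer matrix of rank 8; reducing to Smith normal form yields diagonal entries (1,1,1,1,1,1,1,1).

∂_2: C_2 → C_1 sends each 2-simplex [p,q,r] to [q,r] − [p,r] + [p,q]. For instance
  ∂[3,5,8] = [5,8] − [3,8] + [3,5],
  ∂[1,6,7] = [6,7] − [1,7] + [1,6].
The 27×18 boundary matrix has rank 17 and Smith normal form diag(1,1,1,1,1,1,1,1,1,1,1,1,1,1,1,1,1).

Computing H_k = (kernel of ∂_k) / (image of ∂_{k+1}):

  H_0: rank C_0 − rank ∂_1 = 9 − 8 = 1, and the invariant factors of ∂_1 are all 1, so H_0 ≅ Z.
  H_1: rank ker ∂_1 − rank ∂_2 = (27 − 8) − 17 = 2, and the invariant factors of ∂_2 are all 1, so H_1 ≅ Z^2.
  H_2: rank ker ∂_2 − rank ∂_3 = (18 − 17) − 0 = 1, and there is no ∂_3, so H_2 ≅ Z.

As a check, the Euler characteristic is 9 − 27 + 18 = 0, which agrees with 1 − 2 + 1 = 0.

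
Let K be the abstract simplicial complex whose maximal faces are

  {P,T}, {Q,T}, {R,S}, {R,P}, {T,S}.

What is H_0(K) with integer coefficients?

H_0 ≅ Z.

Order the vertices as P < Q < R < S < T. Listing each simplex with vertices in this order, K has dimension 1 with simplices:

  0-simplices (5): P, Q, R, S, T
  1-simplices (5): PR, PT, QT, RS, ST

Hence C_0 ≅ Z^5, C_1 ≅ Z^5.

The boundary map ∂_1: C_1 → C_0 is given by ∂[p,q] = [q] − [p]. For instance
  ∂QT = T − Q.
The 5×5 boundary matrix has rank 4 and Smith normal form diag(1,1,1,1).

Now H_k = ker ∂_k / im ∂_{k+1}, so:

  H_0: rank C_0 − rank ∂_1 = 5 − 4 = 1, and the invariant factors of ∂_1 are all 1, so H_0 ≅ Z.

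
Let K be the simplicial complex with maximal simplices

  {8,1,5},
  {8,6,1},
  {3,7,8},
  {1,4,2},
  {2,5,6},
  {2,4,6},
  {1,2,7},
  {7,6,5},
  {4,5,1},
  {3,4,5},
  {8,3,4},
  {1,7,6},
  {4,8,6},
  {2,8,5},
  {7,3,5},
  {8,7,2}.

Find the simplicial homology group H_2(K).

K has 8 vertices, 24 edges, 16 triangles.
rank ∂_2 = 15, rank ∂_3 = 0 ⇒ b_2 = 16 − 15 − 0 = 1. So H_2 = Z.

H_2 ≅ Z.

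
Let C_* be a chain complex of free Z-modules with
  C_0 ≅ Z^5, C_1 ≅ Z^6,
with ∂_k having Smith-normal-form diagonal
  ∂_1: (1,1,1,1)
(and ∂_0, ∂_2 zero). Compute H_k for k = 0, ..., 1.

H_0: b_0 = 5 − 0 − 4 = 1; torsion from ∂_1 factors > 1: none. So H_0 = Z.
H_1: b_1 = 6 − 4 − 0 = 2; torsion from ∂_2 factors > 1: none. So H_1 = Z^2.

H_0 = Z,  H_1 = Z^2.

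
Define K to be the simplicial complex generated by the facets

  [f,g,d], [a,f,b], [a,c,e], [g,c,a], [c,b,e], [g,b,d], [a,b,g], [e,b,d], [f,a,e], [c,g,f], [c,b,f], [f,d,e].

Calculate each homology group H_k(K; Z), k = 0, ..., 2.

Take the total order a < b < c < d < e < f < g on the vertex set. Then K (dimension 2) consists of the simplices:

  0-simplices (7): a, b, c, d, e, f, g
  1-simplices (18): ab, ac, ae, af, ag, bc, bd, be, bf, bg, ce, cf, cg, de, df, dg, ef, fg
  2-simplices (12): abf, abg, ace, acg, aef, bce, bcf, bde, bdg, cfg, def, dfg

so the chain groups are C_0 ≅ Z^7, C_1 ≅ Z^18, C_2 ≅ Z^12.

The boundary map ∂_1: C_1 → C_0 maps an edge to its endpoints' difference, ∂[p,q] = q − p.
The resulting 7×18 matrix has rank 6, and its Smith normal form has invariant factors (1,1,1,1,1,1).

Boundary ∂_2: C_2 → C_1 acts by ∂[p,q,r] = [q,r] − [p,r] + [p,q]. For instance
  ∂bcf = cf − bf + bc,
  ∂ace = ce − ae + ac.
The resulting 18×12 matrix has rank 12, and its Smith normal form has invariant factors (1,1,1,1,1,1,1,1,1,1,1,2).

Computing H_k = (kernel of ∂_k) / (image of ∂_{k+1}):

  H_0: rank C_0 − rank ∂_1 = 7 − 6 = 1, and the invariant factors of ∂_1 are all 1, so H_0 = Z.
  H_1: rank ker ∂_1 − rank ∂_2 = (18 − 6) − 12 = 0, and ∂_2 has invariant factor 2 > 1, so H_1 = Z/2.
  H_2: rank ker ∂_2 − rank ∂_3 = (12 − 12) − 0 = 0, and there is no ∂_3, so H_2 = 0.

H_0 ≅ Z,  H_1 ≅ Z/2,  H_2 = 0.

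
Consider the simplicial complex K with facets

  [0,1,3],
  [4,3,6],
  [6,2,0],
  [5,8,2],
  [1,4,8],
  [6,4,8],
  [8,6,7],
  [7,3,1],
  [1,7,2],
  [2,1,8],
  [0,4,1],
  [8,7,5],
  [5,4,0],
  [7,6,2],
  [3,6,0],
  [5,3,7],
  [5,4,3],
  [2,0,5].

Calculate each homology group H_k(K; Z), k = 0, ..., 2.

H_0 ≅ Z,  H_1 ≅ Z ⊕ Z_2,  H_2 = 0.

K has 9 vertices, 27 edges, 18 triangles.
rank ∂_0 = 0, rank ∂_1 = 8 ⇒ b_0 = 9 − 0 − 8 = 1; all invariant factors of ∂_1 are 1 so no torsion. So H_0 ≅ Z.
rank ∂_1 = 8, rank ∂_2 = 18 ⇒ b_1 = 27 − 8 − 18 = 1; ∂_2 has invariant factor(s) [2] giving torsion. So H_1 ≅ Z ⊕ Z_2.
rank ∂_2 = 18, rank ∂_3 = 0 ⇒ b_2 = 18 − 18 − 0 = 0. So H_2 ≅ 0.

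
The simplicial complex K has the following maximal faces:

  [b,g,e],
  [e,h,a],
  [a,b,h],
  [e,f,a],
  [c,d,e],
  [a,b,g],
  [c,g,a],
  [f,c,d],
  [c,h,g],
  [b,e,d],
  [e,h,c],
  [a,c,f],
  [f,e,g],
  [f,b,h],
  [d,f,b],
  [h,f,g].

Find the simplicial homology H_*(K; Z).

H_0 ≅ Z,  H_1 ≅ Z^2,  H_2 ≅ Z.

Fix the vertex order a < b < c < d < e < f < g < h and write every simplex with vertices in increasing order. Then dim K = 2 and the simplices of K are:

  0-simplices (8): a, b, c, d, e, f, g, h
  1-simplices (24): ab, ac, ae, af, ag, ah, bd, be, bf, bg, bh, cd, ce, cf, cg, ch, de, df, ef, eg, eh, fg, fh, gh
  2-simplices (16): abg, abh, acf, acg, aef, aeh, bde, bdf, beg, bfh, cde, cdf, ceh, cgh, efg, fgh

giving chain groups C_0 ≅ Z^8, C_1 ≅ Z^24, C_2 ≅ Z^16.

The boundary map ∂_1: C_1 → C_0 maps an edge to its endpoints' difference, ∂[p,q] = q − p. For instance
  ∂df = f − d.
The resulting 8×24 matrix has rank 7, and its Smith normal form has invariant factors (1,1,1,1,1,1,1).

Boundary ∂_2: C_2 → C_1 sends each 2-simplex [p,q,r] to [q,r] − [p,r] + [p,q]. For instance
  ∂aeh = eh − ah + ae,
  ∂cde = de − ce + cd.
The resulting 24×16 matrix has rank 15, and its Smith normal form has invariant factors (1,1,1,1,1,1,1,1,1,1,1,1,1,1,1).

From H_k ≅ ker(∂_k) / im(∂_{k+1}) we obtain:

  H_0: rank C_0 − rank ∂_1 = 8 − 7 = 1, and the invariant factors of ∂_1 are all 1, so H_0 = Z.
  H_1: rank ker ∂_1 − rank ∂_2 = (24 − 7) − 15 = 2, and the invariant factors of ∂_2 are all 1, so H_1 = Z^2.
  H_2: rank ker ∂_2 − rank ∂_3 = (16 − 15) − 0 = 1, and there is no ∂_3, so H_2 = Z.

(K is a triangulation of the torus T^2.)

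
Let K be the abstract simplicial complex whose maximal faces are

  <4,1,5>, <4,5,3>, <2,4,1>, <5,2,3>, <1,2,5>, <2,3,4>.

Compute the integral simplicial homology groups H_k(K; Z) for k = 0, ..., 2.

H_0 = Z,  H_1 = 0,  H_2 = Z.

Order the vertices as 1 < 2 < 3 < 4 < 5. Listing each simplex with vertices in this order, K has dimension 2 with simplices:

  0-simplices (5): [1], [2], [3], [4], [5]
  1-simplices (9): [1,2], [1,4], [1,5], [2,3], [2,4], [2,5], [3,4], [3,5], [4,5]
  2-simplices (6): [1,2,4], [1,2,5], [1,4,5], [2,3,4], [2,3,5], [3,4,5]

so the chain groups are C_0 ≅ Z^5, C_1 ≅ Z^9, C_2 ≅ Z^6.

Boundary ∂_1: C_1 → C_0 sends each edge [p,q] (with p < q) to q − p.
The resulting 5×9 matrix has rank 4, and its Smith normal form has invariant factors (1,1,1,1).

The boundary map ∂_2: C_2 → C_1 acts by ∂[p,q,r] = [q,r] − [p,r] + [p,q]. For instance
  ∂[2,3,5] = [3,5] − [2,5] + [2,3],
  ∂[1,4,5] = [4,5] − [1,5] + [1,4].
As a 9×6 matrix over Z this has rank 5, with invariant factors (1,1,1,1,1).

Reading off H_k = ker ∂_k / im ∂_{k+1}:

  H_0: rank C_0 − rank ∂_1 = 5 − 4 = 1, and the invariant factors of ∂_1 are all 1, so H_0 ≅ Z.
  H_1: rank ker ∂_1 − rank ∂_2 = (9 − 4) − 5 = 0, and the invariant factors of ∂_2 are all 1, so H_1 ≅ 0.
  H_2: rank ker ∂_2 − rank ∂_3 = (6 − 5) − 0 = 1, and there is no ∂_3, so H_2 ≅ Z.

(K is a triangulation of the 2-sphere S^2.)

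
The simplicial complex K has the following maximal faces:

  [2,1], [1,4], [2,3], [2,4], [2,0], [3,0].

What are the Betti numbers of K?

Take the total order 0 < 1 < 2 < 3 < 4 on the vertex set. Then K (dimension 1) consists of the simplices:

  0-simplices (5): [0], [1], [2], [3], [4]
  1-simplices (6): [0,2], [0,3], [1,2], [1,4], [2,3], [2,4]

giving chain groups C_0 ≅ Z^5, C_1 ≅ Z^6.

The boundary map ∂_1: C_1 → C_0 is given by ∂[p,q] = [q] − [p]. For instance
  ∂[0,2] = [2] − [0].
This gives a 5×6 integer matrix of rank 4; reducing to Smith normal form yields diagonal entries (1,1,1,1).

From H_k ≅ ker(∂_k) / im(∂_{k+1}) we obtain:

  H_0: rank C_0 − rank ∂_1 = 5 − 4 = 1, and the invariant factors of ∂_1 are all 1, so H_0 ≅ Z.
  H_1: rank ker ∂_1 − rank ∂_2 = (6 − 4) − 0 = 2, and there is no ∂_2, so H_1 ≅ Z^2.

Hence the Betti numbers are b_0 = 1, b_1 = 2.

b_0 = 1, b_1 = 2.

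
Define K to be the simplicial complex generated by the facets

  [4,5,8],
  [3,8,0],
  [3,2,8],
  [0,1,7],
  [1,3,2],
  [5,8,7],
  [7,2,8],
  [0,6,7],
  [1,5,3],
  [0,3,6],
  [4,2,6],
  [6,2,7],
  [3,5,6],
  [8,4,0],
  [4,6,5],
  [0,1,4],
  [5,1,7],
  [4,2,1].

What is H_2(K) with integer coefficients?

H_2 = Z.

Order the vertices as 0 < 1 < 2 < 3 < 4 < 5 < 6 < 7 < 8. Listing each simplex with vertices in this order, K has dimension 2 with simplices:

  0-simplices (9): [0], [1], [2], [3], [4], [5], [6], [7], [8]
  1-simplices (27): (27 of them)
  2-simplices (18): [0,1,4], [0,1,7], [0,3,6], [0,3,8], [0,4,8], [0,6,7], [1,2,3], [1,2,4], [1,3,5], [1,5,7], [2,3,8], [2,4,6], [2,6,7], [2,7,8], [3,5,6], [4,5,6], [4,5,8], [5,7,8]

so the chain groups are C_0 ≅ Z^9, C_1 ≅ Z^27, C_2 ≅ Z^18.

The boundary map ∂_1: C_1 → C_0 maps an edge to its endpoints' difference, ∂[p,q] = q − p. For instance
  ∂[3,6] = [6] − [3].
The resulting 9×27 matrix has rank 8, and its Smith normal form has invariant factors (1,1,1,1,1,1,1,1).

The boundary map ∂_2: C_2 → C_1 acts by ∂[p,q,r] = [q,r] − [p,r] + [p,q]. For instance
  ∂[0,4,8] = [4,8] − [0,8] + [0,4],
  ∂[1,3,5] = [3,5] − [1,5] + [1,3].
The 27×18 boundary matrix has rank 17 and Smith normal form diag(1,1,1,1,1,1,1,1,1,1,1,1,1,1,1,1,1).

Now H_k = ker ∂_k / im ∂_{k+1}, so:

  H_2: rank ker ∂_2 − rank ∂_3 = (18 − 17) − 0 = 1, and there is no ∂_3, so H_2 = Z.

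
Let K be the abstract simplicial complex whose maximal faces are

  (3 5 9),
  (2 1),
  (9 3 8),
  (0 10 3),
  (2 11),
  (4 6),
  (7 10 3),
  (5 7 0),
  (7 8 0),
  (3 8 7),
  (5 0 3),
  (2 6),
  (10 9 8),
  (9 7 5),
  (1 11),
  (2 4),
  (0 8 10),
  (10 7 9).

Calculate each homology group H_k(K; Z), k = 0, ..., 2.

Fix the vertex order 0 < 1 < 2 < 3 < 4 < 5 < 6 < 7 < 8 < 9 < 10 < 11 and write every simplex with vertices in increasing order. Then dim K = 2 and the simplices of K are:

  0-simplices (12): [0], [1], [2], [3], [4], [5], [6], [7], [8], [9], [10], [11]
  1-simplices (24): (24 of them)
  2-simplices (12): [0,3,5], [0,3,10], [0,5,7], [0,7,8], [0,8,10], [3,5,9], [3,7,8], [3,7,10], [3,8,9], [5,7,9], [7,9,10], [8,9,10]

giving chain groups C_0 ≅ Z^12, C_1 ≅ Z^24, C_2 ≅ Z^12.

The boundary map ∂_1: C_1 → C_0 is given by ∂[p,q] = [q] − [p]. For instance
  ∂[5,7] = [7] − [5].
The resulting 12×24 matrix has rank 10, and its Smith normal form has invariant factors (1,1,1,1,1,1,1,1,1,1).

Boundary ∂_2: C_2 → C_1 maps a triangle to the signed sum of its edges. For instance
  ∂[3,7,10] = [7,10] − [3,10] + [3,7],
  ∂[7,9,10] = [9,10] − [7,10] + [7,9].
This gives a 24×12 integer matrix of rank 12; reducing to Smith normal form yields diagonal entries (1,1,1,1,1,1,1,1,1,1,1,2).

Reading off H_k = ker ∂_k / im ∂_{k+1}:

  H_0: rank C_0 − rank ∂_1 = 12 − 10 = 2, and the invariant factors of ∂_1 are all 1, so H_0 ≅ Z^2.
  H_1: rank ker ∂_1 − rank ∂_2 = (24 − 10) − 12 = 2, and ∂_2 has invariant factor 2 > 1, so H_1 ≅ Z^2 ⊕ Z_2.
  H_2: rank ker ∂_2 − rank ∂_3 = (12 − 12) − 0 = 0, and there is no ∂_3, so H_2 ≅ 0.

As a check, the Euler characteristic is 12 − 24 + 12 = 0, which agrees with 2 − 2 + 0 = 0.
(K is a triangulation of the disjoint union of a wedge of 2 circles and the real projective plane RP^2.)

H_0 = Z^2,  H_1 = Z^2 ⊕ Z_2,  H_2 = 0.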